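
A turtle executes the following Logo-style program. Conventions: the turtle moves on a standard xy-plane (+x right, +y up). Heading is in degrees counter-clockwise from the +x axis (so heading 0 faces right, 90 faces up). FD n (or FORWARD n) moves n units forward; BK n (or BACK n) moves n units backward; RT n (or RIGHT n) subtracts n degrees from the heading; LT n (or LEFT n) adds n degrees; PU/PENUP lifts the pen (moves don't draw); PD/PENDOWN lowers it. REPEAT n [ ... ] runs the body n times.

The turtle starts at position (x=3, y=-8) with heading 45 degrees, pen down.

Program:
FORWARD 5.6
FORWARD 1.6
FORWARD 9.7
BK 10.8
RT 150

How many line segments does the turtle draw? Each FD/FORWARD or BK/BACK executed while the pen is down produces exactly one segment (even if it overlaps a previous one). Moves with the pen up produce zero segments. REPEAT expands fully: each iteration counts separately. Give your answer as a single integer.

Answer: 4

Derivation:
Executing turtle program step by step:
Start: pos=(3,-8), heading=45, pen down
FD 5.6: (3,-8) -> (6.96,-4.04) [heading=45, draw]
FD 1.6: (6.96,-4.04) -> (8.091,-2.909) [heading=45, draw]
FD 9.7: (8.091,-2.909) -> (14.95,3.95) [heading=45, draw]
BK 10.8: (14.95,3.95) -> (7.313,-3.687) [heading=45, draw]
RT 150: heading 45 -> 255
Final: pos=(7.313,-3.687), heading=255, 4 segment(s) drawn
Segments drawn: 4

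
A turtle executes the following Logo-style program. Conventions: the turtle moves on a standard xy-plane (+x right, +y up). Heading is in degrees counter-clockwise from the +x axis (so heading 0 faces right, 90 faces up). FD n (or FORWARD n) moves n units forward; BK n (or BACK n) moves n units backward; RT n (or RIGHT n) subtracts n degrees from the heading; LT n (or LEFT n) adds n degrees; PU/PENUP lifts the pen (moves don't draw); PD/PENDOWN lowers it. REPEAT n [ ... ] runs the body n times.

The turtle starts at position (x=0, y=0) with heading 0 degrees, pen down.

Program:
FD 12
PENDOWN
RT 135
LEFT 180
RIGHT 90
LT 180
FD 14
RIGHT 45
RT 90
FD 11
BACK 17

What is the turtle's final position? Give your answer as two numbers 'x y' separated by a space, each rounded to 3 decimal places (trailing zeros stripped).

Answer: -3.899 9.899

Derivation:
Executing turtle program step by step:
Start: pos=(0,0), heading=0, pen down
FD 12: (0,0) -> (12,0) [heading=0, draw]
PD: pen down
RT 135: heading 0 -> 225
LT 180: heading 225 -> 45
RT 90: heading 45 -> 315
LT 180: heading 315 -> 135
FD 14: (12,0) -> (2.101,9.899) [heading=135, draw]
RT 45: heading 135 -> 90
RT 90: heading 90 -> 0
FD 11: (2.101,9.899) -> (13.101,9.899) [heading=0, draw]
BK 17: (13.101,9.899) -> (-3.899,9.899) [heading=0, draw]
Final: pos=(-3.899,9.899), heading=0, 4 segment(s) drawn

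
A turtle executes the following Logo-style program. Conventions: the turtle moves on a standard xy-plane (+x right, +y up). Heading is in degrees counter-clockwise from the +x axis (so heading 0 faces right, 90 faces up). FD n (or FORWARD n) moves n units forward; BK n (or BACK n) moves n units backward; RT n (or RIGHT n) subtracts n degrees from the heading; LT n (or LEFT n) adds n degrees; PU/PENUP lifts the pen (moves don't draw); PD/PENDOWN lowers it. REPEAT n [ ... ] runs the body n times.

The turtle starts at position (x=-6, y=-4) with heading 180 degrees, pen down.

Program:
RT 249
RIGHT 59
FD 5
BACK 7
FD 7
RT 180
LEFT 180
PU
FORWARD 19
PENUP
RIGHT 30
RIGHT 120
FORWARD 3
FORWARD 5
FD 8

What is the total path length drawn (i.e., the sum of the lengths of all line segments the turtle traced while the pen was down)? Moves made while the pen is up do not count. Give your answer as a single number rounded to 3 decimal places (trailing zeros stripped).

Executing turtle program step by step:
Start: pos=(-6,-4), heading=180, pen down
RT 249: heading 180 -> 291
RT 59: heading 291 -> 232
FD 5: (-6,-4) -> (-9.078,-7.94) [heading=232, draw]
BK 7: (-9.078,-7.94) -> (-4.769,-2.424) [heading=232, draw]
FD 7: (-4.769,-2.424) -> (-9.078,-7.94) [heading=232, draw]
RT 180: heading 232 -> 52
LT 180: heading 52 -> 232
PU: pen up
FD 19: (-9.078,-7.94) -> (-20.776,-22.912) [heading=232, move]
PU: pen up
RT 30: heading 232 -> 202
RT 120: heading 202 -> 82
FD 3: (-20.776,-22.912) -> (-20.358,-19.941) [heading=82, move]
FD 5: (-20.358,-19.941) -> (-19.662,-14.99) [heading=82, move]
FD 8: (-19.662,-14.99) -> (-18.549,-7.068) [heading=82, move]
Final: pos=(-18.549,-7.068), heading=82, 3 segment(s) drawn

Segment lengths:
  seg 1: (-6,-4) -> (-9.078,-7.94), length = 5
  seg 2: (-9.078,-7.94) -> (-4.769,-2.424), length = 7
  seg 3: (-4.769,-2.424) -> (-9.078,-7.94), length = 7
Total = 19

Answer: 19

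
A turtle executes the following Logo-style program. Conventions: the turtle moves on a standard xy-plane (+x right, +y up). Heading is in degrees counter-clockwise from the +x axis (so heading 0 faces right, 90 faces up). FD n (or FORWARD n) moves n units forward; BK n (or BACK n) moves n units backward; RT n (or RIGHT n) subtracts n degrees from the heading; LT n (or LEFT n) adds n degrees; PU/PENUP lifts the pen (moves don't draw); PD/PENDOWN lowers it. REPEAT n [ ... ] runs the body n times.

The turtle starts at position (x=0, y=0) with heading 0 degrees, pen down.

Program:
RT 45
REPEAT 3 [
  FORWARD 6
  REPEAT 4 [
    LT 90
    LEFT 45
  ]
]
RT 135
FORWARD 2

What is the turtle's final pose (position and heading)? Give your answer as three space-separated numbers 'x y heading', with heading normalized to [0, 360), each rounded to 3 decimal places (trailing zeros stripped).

Executing turtle program step by step:
Start: pos=(0,0), heading=0, pen down
RT 45: heading 0 -> 315
REPEAT 3 [
  -- iteration 1/3 --
  FD 6: (0,0) -> (4.243,-4.243) [heading=315, draw]
  REPEAT 4 [
    -- iteration 1/4 --
    LT 90: heading 315 -> 45
    LT 45: heading 45 -> 90
    -- iteration 2/4 --
    LT 90: heading 90 -> 180
    LT 45: heading 180 -> 225
    -- iteration 3/4 --
    LT 90: heading 225 -> 315
    LT 45: heading 315 -> 0
    -- iteration 4/4 --
    LT 90: heading 0 -> 90
    LT 45: heading 90 -> 135
  ]
  -- iteration 2/3 --
  FD 6: (4.243,-4.243) -> (0,0) [heading=135, draw]
  REPEAT 4 [
    -- iteration 1/4 --
    LT 90: heading 135 -> 225
    LT 45: heading 225 -> 270
    -- iteration 2/4 --
    LT 90: heading 270 -> 0
    LT 45: heading 0 -> 45
    -- iteration 3/4 --
    LT 90: heading 45 -> 135
    LT 45: heading 135 -> 180
    -- iteration 4/4 --
    LT 90: heading 180 -> 270
    LT 45: heading 270 -> 315
  ]
  -- iteration 3/3 --
  FD 6: (0,0) -> (4.243,-4.243) [heading=315, draw]
  REPEAT 4 [
    -- iteration 1/4 --
    LT 90: heading 315 -> 45
    LT 45: heading 45 -> 90
    -- iteration 2/4 --
    LT 90: heading 90 -> 180
    LT 45: heading 180 -> 225
    -- iteration 3/4 --
    LT 90: heading 225 -> 315
    LT 45: heading 315 -> 0
    -- iteration 4/4 --
    LT 90: heading 0 -> 90
    LT 45: heading 90 -> 135
  ]
]
RT 135: heading 135 -> 0
FD 2: (4.243,-4.243) -> (6.243,-4.243) [heading=0, draw]
Final: pos=(6.243,-4.243), heading=0, 4 segment(s) drawn

Answer: 6.243 -4.243 0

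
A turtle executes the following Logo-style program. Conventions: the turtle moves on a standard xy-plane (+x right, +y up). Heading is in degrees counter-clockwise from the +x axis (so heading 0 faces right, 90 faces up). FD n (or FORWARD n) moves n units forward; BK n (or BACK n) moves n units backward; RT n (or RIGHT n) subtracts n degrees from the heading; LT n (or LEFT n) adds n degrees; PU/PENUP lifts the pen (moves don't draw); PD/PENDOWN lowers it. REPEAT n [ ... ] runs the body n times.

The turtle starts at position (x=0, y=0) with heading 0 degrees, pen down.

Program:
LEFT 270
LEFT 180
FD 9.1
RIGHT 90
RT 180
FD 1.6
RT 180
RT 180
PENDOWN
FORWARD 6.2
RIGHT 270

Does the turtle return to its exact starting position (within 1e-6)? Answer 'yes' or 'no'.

Answer: no

Derivation:
Executing turtle program step by step:
Start: pos=(0,0), heading=0, pen down
LT 270: heading 0 -> 270
LT 180: heading 270 -> 90
FD 9.1: (0,0) -> (0,9.1) [heading=90, draw]
RT 90: heading 90 -> 0
RT 180: heading 0 -> 180
FD 1.6: (0,9.1) -> (-1.6,9.1) [heading=180, draw]
RT 180: heading 180 -> 0
RT 180: heading 0 -> 180
PD: pen down
FD 6.2: (-1.6,9.1) -> (-7.8,9.1) [heading=180, draw]
RT 270: heading 180 -> 270
Final: pos=(-7.8,9.1), heading=270, 3 segment(s) drawn

Start position: (0, 0)
Final position: (-7.8, 9.1)
Distance = 11.985; >= 1e-6 -> NOT closed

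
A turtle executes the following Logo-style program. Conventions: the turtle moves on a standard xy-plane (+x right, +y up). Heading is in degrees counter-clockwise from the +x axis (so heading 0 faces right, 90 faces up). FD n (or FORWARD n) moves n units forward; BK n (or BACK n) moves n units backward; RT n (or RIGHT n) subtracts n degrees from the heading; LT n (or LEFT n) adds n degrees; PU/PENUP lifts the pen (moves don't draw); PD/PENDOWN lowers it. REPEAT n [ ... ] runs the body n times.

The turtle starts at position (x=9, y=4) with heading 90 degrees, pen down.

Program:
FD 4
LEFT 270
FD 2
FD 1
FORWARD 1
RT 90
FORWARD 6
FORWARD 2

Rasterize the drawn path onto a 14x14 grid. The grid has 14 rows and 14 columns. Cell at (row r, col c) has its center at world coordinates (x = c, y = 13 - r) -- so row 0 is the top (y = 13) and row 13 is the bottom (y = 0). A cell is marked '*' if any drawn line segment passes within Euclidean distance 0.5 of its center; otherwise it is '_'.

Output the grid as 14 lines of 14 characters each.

Segment 0: (9,4) -> (9,8)
Segment 1: (9,8) -> (11,8)
Segment 2: (11,8) -> (12,8)
Segment 3: (12,8) -> (13,8)
Segment 4: (13,8) -> (13,2)
Segment 5: (13,2) -> (13,-0)

Answer: ______________
______________
______________
______________
______________
_________*****
_________*___*
_________*___*
_________*___*
_________*___*
_____________*
_____________*
_____________*
_____________*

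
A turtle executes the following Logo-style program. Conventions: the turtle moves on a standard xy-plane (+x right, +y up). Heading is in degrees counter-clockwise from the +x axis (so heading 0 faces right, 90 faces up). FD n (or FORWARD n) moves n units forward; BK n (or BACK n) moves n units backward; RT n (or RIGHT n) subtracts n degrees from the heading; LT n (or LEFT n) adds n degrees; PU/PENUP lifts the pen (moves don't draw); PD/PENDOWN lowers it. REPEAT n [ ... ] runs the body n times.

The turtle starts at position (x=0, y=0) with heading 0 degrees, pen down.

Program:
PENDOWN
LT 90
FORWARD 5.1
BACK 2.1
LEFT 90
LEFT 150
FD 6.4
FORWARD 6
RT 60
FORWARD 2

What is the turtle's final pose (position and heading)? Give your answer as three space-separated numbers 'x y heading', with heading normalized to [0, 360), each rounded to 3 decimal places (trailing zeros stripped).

Executing turtle program step by step:
Start: pos=(0,0), heading=0, pen down
PD: pen down
LT 90: heading 0 -> 90
FD 5.1: (0,0) -> (0,5.1) [heading=90, draw]
BK 2.1: (0,5.1) -> (0,3) [heading=90, draw]
LT 90: heading 90 -> 180
LT 150: heading 180 -> 330
FD 6.4: (0,3) -> (5.543,-0.2) [heading=330, draw]
FD 6: (5.543,-0.2) -> (10.739,-3.2) [heading=330, draw]
RT 60: heading 330 -> 270
FD 2: (10.739,-3.2) -> (10.739,-5.2) [heading=270, draw]
Final: pos=(10.739,-5.2), heading=270, 5 segment(s) drawn

Answer: 10.739 -5.2 270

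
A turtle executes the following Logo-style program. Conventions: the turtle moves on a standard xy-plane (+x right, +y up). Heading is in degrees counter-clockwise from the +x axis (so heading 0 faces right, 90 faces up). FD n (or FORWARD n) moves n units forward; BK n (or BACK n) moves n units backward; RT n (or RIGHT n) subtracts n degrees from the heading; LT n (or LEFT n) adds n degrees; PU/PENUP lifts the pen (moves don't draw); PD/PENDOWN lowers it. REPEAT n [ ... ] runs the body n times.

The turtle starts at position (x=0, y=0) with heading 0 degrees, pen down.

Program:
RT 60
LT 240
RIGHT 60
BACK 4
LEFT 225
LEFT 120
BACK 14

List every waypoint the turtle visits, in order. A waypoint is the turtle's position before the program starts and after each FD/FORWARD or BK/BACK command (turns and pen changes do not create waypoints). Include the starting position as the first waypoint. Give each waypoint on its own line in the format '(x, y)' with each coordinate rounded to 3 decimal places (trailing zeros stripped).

Answer: (0, 0)
(2, -3.464)
(5.623, -16.987)

Derivation:
Executing turtle program step by step:
Start: pos=(0,0), heading=0, pen down
RT 60: heading 0 -> 300
LT 240: heading 300 -> 180
RT 60: heading 180 -> 120
BK 4: (0,0) -> (2,-3.464) [heading=120, draw]
LT 225: heading 120 -> 345
LT 120: heading 345 -> 105
BK 14: (2,-3.464) -> (5.623,-16.987) [heading=105, draw]
Final: pos=(5.623,-16.987), heading=105, 2 segment(s) drawn
Waypoints (3 total):
(0, 0)
(2, -3.464)
(5.623, -16.987)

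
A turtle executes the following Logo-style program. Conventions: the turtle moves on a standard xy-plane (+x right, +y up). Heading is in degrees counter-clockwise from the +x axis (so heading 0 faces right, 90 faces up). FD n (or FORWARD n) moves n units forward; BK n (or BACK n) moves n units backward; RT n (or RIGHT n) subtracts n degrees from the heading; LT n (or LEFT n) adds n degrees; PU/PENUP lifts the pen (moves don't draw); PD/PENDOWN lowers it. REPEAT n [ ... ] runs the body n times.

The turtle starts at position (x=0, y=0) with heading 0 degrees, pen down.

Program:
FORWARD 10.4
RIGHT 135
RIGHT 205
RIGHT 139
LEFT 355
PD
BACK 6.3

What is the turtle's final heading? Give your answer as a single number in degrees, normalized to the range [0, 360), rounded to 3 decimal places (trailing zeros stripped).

Executing turtle program step by step:
Start: pos=(0,0), heading=0, pen down
FD 10.4: (0,0) -> (10.4,0) [heading=0, draw]
RT 135: heading 0 -> 225
RT 205: heading 225 -> 20
RT 139: heading 20 -> 241
LT 355: heading 241 -> 236
PD: pen down
BK 6.3: (10.4,0) -> (13.923,5.223) [heading=236, draw]
Final: pos=(13.923,5.223), heading=236, 2 segment(s) drawn

Answer: 236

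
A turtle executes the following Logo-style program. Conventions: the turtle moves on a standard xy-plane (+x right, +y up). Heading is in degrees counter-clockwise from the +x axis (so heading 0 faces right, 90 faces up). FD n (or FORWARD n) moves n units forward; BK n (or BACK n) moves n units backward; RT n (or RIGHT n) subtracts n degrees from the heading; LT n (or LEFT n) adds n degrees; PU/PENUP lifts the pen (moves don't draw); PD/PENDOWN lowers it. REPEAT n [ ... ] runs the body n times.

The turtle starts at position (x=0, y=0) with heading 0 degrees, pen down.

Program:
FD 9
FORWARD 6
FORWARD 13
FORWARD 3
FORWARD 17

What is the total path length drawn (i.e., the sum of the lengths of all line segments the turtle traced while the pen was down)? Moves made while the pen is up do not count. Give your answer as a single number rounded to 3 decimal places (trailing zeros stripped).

Answer: 48

Derivation:
Executing turtle program step by step:
Start: pos=(0,0), heading=0, pen down
FD 9: (0,0) -> (9,0) [heading=0, draw]
FD 6: (9,0) -> (15,0) [heading=0, draw]
FD 13: (15,0) -> (28,0) [heading=0, draw]
FD 3: (28,0) -> (31,0) [heading=0, draw]
FD 17: (31,0) -> (48,0) [heading=0, draw]
Final: pos=(48,0), heading=0, 5 segment(s) drawn

Segment lengths:
  seg 1: (0,0) -> (9,0), length = 9
  seg 2: (9,0) -> (15,0), length = 6
  seg 3: (15,0) -> (28,0), length = 13
  seg 4: (28,0) -> (31,0), length = 3
  seg 5: (31,0) -> (48,0), length = 17
Total = 48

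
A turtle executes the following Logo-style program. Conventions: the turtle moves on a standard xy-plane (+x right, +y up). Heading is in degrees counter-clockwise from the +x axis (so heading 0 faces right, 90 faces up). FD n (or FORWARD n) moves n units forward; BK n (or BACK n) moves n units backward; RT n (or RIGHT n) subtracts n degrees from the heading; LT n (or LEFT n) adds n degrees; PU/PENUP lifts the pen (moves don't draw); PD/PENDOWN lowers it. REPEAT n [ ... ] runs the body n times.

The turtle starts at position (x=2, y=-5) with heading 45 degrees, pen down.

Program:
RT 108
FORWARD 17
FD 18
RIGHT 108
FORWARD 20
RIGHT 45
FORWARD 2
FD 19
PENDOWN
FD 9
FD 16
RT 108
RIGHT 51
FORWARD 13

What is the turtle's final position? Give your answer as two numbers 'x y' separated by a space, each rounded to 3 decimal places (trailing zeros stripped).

Executing turtle program step by step:
Start: pos=(2,-5), heading=45, pen down
RT 108: heading 45 -> 297
FD 17: (2,-5) -> (9.718,-20.147) [heading=297, draw]
FD 18: (9.718,-20.147) -> (17.89,-36.185) [heading=297, draw]
RT 108: heading 297 -> 189
FD 20: (17.89,-36.185) -> (-1.864,-39.314) [heading=189, draw]
RT 45: heading 189 -> 144
FD 2: (-1.864,-39.314) -> (-3.482,-38.138) [heading=144, draw]
FD 19: (-3.482,-38.138) -> (-18.853,-26.97) [heading=144, draw]
PD: pen down
FD 9: (-18.853,-26.97) -> (-26.135,-21.68) [heading=144, draw]
FD 16: (-26.135,-21.68) -> (-39.079,-12.276) [heading=144, draw]
RT 108: heading 144 -> 36
RT 51: heading 36 -> 345
FD 13: (-39.079,-12.276) -> (-26.522,-15.64) [heading=345, draw]
Final: pos=(-26.522,-15.64), heading=345, 8 segment(s) drawn

Answer: -26.522 -15.64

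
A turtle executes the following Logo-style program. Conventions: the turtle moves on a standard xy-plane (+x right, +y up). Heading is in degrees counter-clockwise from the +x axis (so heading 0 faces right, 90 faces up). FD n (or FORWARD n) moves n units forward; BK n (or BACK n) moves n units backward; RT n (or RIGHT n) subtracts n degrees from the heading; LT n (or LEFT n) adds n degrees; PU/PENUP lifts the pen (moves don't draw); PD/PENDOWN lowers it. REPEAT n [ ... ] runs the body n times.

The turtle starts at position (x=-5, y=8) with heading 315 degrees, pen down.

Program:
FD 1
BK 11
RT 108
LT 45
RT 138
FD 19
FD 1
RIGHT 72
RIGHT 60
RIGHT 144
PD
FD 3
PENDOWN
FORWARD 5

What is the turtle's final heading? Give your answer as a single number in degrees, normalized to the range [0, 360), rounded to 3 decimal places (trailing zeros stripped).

Executing turtle program step by step:
Start: pos=(-5,8), heading=315, pen down
FD 1: (-5,8) -> (-4.293,7.293) [heading=315, draw]
BK 11: (-4.293,7.293) -> (-12.071,15.071) [heading=315, draw]
RT 108: heading 315 -> 207
LT 45: heading 207 -> 252
RT 138: heading 252 -> 114
FD 19: (-12.071,15.071) -> (-19.799,32.428) [heading=114, draw]
FD 1: (-19.799,32.428) -> (-20.206,33.342) [heading=114, draw]
RT 72: heading 114 -> 42
RT 60: heading 42 -> 342
RT 144: heading 342 -> 198
PD: pen down
FD 3: (-20.206,33.342) -> (-23.059,32.415) [heading=198, draw]
PD: pen down
FD 5: (-23.059,32.415) -> (-27.814,30.87) [heading=198, draw]
Final: pos=(-27.814,30.87), heading=198, 6 segment(s) drawn

Answer: 198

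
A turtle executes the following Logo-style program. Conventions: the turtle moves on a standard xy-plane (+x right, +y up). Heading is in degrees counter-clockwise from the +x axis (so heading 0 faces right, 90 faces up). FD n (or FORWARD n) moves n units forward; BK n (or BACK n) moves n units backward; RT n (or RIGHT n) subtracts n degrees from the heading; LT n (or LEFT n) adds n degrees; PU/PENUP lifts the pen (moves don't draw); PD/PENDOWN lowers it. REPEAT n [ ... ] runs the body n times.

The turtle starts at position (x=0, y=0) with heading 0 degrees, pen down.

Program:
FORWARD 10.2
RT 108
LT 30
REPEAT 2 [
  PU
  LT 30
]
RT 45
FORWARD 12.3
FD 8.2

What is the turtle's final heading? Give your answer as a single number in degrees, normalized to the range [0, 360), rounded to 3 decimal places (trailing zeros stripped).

Executing turtle program step by step:
Start: pos=(0,0), heading=0, pen down
FD 10.2: (0,0) -> (10.2,0) [heading=0, draw]
RT 108: heading 0 -> 252
LT 30: heading 252 -> 282
REPEAT 2 [
  -- iteration 1/2 --
  PU: pen up
  LT 30: heading 282 -> 312
  -- iteration 2/2 --
  PU: pen up
  LT 30: heading 312 -> 342
]
RT 45: heading 342 -> 297
FD 12.3: (10.2,0) -> (15.784,-10.959) [heading=297, move]
FD 8.2: (15.784,-10.959) -> (19.507,-18.266) [heading=297, move]
Final: pos=(19.507,-18.266), heading=297, 1 segment(s) drawn

Answer: 297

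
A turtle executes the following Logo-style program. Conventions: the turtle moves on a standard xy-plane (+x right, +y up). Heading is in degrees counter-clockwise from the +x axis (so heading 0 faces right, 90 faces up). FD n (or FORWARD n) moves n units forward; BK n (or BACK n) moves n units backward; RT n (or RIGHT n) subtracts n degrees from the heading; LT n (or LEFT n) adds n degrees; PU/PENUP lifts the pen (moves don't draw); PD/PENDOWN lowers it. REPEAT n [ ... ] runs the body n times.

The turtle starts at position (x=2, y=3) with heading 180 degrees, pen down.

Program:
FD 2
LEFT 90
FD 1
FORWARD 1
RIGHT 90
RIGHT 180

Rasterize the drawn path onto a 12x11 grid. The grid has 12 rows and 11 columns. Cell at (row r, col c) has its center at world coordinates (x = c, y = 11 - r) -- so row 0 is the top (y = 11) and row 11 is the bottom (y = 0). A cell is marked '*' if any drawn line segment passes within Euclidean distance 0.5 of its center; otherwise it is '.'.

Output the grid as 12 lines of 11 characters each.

Segment 0: (2,3) -> (0,3)
Segment 1: (0,3) -> (-0,2)
Segment 2: (-0,2) -> (-0,1)

Answer: ...........
...........
...........
...........
...........
...........
...........
...........
***........
*..........
*..........
...........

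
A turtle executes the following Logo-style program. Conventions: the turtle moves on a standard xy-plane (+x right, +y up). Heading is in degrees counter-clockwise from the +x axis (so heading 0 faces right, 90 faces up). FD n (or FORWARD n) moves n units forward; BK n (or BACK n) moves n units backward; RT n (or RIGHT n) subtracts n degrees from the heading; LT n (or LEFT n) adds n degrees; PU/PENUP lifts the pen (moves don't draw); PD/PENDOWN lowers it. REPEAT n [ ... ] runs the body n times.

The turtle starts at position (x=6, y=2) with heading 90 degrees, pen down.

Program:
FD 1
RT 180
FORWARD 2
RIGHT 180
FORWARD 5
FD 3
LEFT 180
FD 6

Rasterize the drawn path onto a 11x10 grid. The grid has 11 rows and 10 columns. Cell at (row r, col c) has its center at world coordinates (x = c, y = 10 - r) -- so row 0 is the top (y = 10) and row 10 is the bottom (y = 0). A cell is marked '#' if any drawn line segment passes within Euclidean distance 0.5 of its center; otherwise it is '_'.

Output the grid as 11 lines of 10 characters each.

Segment 0: (6,2) -> (6,3)
Segment 1: (6,3) -> (6,1)
Segment 2: (6,1) -> (6,6)
Segment 3: (6,6) -> (6,9)
Segment 4: (6,9) -> (6,3)

Answer: __________
______#___
______#___
______#___
______#___
______#___
______#___
______#___
______#___
______#___
__________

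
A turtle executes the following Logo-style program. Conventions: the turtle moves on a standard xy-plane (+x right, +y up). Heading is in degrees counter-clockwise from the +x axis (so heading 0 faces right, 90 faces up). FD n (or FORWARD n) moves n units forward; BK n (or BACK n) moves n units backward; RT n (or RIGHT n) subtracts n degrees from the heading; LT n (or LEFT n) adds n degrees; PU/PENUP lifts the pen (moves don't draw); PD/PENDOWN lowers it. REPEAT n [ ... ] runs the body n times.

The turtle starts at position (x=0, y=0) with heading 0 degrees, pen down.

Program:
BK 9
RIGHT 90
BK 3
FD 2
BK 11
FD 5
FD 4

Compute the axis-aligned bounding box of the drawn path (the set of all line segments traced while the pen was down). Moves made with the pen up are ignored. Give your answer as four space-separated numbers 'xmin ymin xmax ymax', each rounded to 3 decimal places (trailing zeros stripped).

Executing turtle program step by step:
Start: pos=(0,0), heading=0, pen down
BK 9: (0,0) -> (-9,0) [heading=0, draw]
RT 90: heading 0 -> 270
BK 3: (-9,0) -> (-9,3) [heading=270, draw]
FD 2: (-9,3) -> (-9,1) [heading=270, draw]
BK 11: (-9,1) -> (-9,12) [heading=270, draw]
FD 5: (-9,12) -> (-9,7) [heading=270, draw]
FD 4: (-9,7) -> (-9,3) [heading=270, draw]
Final: pos=(-9,3), heading=270, 6 segment(s) drawn

Segment endpoints: x in {-9, 0}, y in {0, 1, 3, 7, 12}
xmin=-9, ymin=0, xmax=0, ymax=12

Answer: -9 0 0 12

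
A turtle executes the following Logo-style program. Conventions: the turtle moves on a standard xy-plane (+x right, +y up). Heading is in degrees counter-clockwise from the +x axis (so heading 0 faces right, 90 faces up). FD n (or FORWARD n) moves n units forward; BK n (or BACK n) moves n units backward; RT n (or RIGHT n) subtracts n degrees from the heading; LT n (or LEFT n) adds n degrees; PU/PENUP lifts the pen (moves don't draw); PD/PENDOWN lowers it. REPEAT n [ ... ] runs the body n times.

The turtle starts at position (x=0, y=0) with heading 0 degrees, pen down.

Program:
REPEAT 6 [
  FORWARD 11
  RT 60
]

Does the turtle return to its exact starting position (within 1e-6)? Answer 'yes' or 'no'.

Answer: yes

Derivation:
Executing turtle program step by step:
Start: pos=(0,0), heading=0, pen down
REPEAT 6 [
  -- iteration 1/6 --
  FD 11: (0,0) -> (11,0) [heading=0, draw]
  RT 60: heading 0 -> 300
  -- iteration 2/6 --
  FD 11: (11,0) -> (16.5,-9.526) [heading=300, draw]
  RT 60: heading 300 -> 240
  -- iteration 3/6 --
  FD 11: (16.5,-9.526) -> (11,-19.053) [heading=240, draw]
  RT 60: heading 240 -> 180
  -- iteration 4/6 --
  FD 11: (11,-19.053) -> (0,-19.053) [heading=180, draw]
  RT 60: heading 180 -> 120
  -- iteration 5/6 --
  FD 11: (0,-19.053) -> (-5.5,-9.526) [heading=120, draw]
  RT 60: heading 120 -> 60
  -- iteration 6/6 --
  FD 11: (-5.5,-9.526) -> (0,0) [heading=60, draw]
  RT 60: heading 60 -> 0
]
Final: pos=(0,0), heading=0, 6 segment(s) drawn

Start position: (0, 0)
Final position: (0, 0)
Distance = 0; < 1e-6 -> CLOSED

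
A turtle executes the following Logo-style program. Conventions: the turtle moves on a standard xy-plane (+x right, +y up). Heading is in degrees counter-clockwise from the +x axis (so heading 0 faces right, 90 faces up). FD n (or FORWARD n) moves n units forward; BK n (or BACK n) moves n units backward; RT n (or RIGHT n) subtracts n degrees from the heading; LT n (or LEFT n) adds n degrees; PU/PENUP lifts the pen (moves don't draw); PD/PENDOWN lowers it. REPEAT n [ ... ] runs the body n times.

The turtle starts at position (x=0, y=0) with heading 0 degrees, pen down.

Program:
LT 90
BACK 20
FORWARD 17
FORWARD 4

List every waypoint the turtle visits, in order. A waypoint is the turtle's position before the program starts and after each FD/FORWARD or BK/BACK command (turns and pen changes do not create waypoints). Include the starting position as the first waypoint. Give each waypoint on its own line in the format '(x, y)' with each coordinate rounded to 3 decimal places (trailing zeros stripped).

Executing turtle program step by step:
Start: pos=(0,0), heading=0, pen down
LT 90: heading 0 -> 90
BK 20: (0,0) -> (0,-20) [heading=90, draw]
FD 17: (0,-20) -> (0,-3) [heading=90, draw]
FD 4: (0,-3) -> (0,1) [heading=90, draw]
Final: pos=(0,1), heading=90, 3 segment(s) drawn
Waypoints (4 total):
(0, 0)
(0, -20)
(0, -3)
(0, 1)

Answer: (0, 0)
(0, -20)
(0, -3)
(0, 1)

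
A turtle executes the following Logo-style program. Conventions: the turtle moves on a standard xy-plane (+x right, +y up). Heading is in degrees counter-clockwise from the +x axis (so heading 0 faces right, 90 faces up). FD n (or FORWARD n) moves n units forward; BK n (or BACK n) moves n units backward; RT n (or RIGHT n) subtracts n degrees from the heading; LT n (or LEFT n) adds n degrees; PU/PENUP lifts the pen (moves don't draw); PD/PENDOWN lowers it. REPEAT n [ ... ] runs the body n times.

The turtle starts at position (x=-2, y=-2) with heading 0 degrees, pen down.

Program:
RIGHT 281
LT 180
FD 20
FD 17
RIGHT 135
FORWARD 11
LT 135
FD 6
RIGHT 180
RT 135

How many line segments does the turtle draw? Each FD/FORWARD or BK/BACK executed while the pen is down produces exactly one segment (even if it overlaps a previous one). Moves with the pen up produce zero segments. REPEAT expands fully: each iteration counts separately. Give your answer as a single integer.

Executing turtle program step by step:
Start: pos=(-2,-2), heading=0, pen down
RT 281: heading 0 -> 79
LT 180: heading 79 -> 259
FD 20: (-2,-2) -> (-5.816,-21.633) [heading=259, draw]
FD 17: (-5.816,-21.633) -> (-9.06,-38.32) [heading=259, draw]
RT 135: heading 259 -> 124
FD 11: (-9.06,-38.32) -> (-15.211,-29.201) [heading=124, draw]
LT 135: heading 124 -> 259
FD 6: (-15.211,-29.201) -> (-16.356,-35.091) [heading=259, draw]
RT 180: heading 259 -> 79
RT 135: heading 79 -> 304
Final: pos=(-16.356,-35.091), heading=304, 4 segment(s) drawn
Segments drawn: 4

Answer: 4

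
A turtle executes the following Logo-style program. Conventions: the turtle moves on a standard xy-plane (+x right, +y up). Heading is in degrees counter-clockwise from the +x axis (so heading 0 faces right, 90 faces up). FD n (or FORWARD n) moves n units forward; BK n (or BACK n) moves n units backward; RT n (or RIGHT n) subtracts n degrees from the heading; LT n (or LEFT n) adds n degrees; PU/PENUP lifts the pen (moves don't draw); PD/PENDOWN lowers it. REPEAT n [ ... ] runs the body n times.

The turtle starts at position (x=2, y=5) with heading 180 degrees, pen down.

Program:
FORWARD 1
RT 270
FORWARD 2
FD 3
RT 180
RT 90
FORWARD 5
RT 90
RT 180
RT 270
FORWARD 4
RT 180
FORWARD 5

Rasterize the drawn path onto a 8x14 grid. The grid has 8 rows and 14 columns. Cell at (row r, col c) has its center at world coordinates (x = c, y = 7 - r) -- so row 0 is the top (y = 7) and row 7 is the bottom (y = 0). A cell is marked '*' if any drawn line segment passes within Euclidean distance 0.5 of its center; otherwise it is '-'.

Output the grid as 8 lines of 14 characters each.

Segment 0: (2,5) -> (1,5)
Segment 1: (1,5) -> (1,3)
Segment 2: (1,3) -> (1,0)
Segment 3: (1,0) -> (6,0)
Segment 4: (6,0) -> (2,-0)
Segment 5: (2,-0) -> (7,0)

Answer: --------------
--------------
-**-----------
-*------------
-*------------
-*------------
-*------------
-*******------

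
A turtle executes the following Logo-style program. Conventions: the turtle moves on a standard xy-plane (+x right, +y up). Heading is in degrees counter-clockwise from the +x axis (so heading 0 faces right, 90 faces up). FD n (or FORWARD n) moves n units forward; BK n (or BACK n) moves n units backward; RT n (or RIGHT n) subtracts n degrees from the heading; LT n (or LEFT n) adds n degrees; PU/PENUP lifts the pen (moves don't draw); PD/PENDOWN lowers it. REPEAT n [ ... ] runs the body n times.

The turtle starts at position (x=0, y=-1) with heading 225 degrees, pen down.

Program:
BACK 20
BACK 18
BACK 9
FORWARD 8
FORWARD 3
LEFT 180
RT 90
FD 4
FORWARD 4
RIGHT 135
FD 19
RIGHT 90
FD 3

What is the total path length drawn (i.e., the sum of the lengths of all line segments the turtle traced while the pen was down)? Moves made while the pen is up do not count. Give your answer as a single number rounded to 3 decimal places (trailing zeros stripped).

Answer: 88

Derivation:
Executing turtle program step by step:
Start: pos=(0,-1), heading=225, pen down
BK 20: (0,-1) -> (14.142,13.142) [heading=225, draw]
BK 18: (14.142,13.142) -> (26.87,25.87) [heading=225, draw]
BK 9: (26.87,25.87) -> (33.234,32.234) [heading=225, draw]
FD 8: (33.234,32.234) -> (27.577,26.577) [heading=225, draw]
FD 3: (27.577,26.577) -> (25.456,24.456) [heading=225, draw]
LT 180: heading 225 -> 45
RT 90: heading 45 -> 315
FD 4: (25.456,24.456) -> (28.284,21.627) [heading=315, draw]
FD 4: (28.284,21.627) -> (31.113,18.799) [heading=315, draw]
RT 135: heading 315 -> 180
FD 19: (31.113,18.799) -> (12.113,18.799) [heading=180, draw]
RT 90: heading 180 -> 90
FD 3: (12.113,18.799) -> (12.113,21.799) [heading=90, draw]
Final: pos=(12.113,21.799), heading=90, 9 segment(s) drawn

Segment lengths:
  seg 1: (0,-1) -> (14.142,13.142), length = 20
  seg 2: (14.142,13.142) -> (26.87,25.87), length = 18
  seg 3: (26.87,25.87) -> (33.234,32.234), length = 9
  seg 4: (33.234,32.234) -> (27.577,26.577), length = 8
  seg 5: (27.577,26.577) -> (25.456,24.456), length = 3
  seg 6: (25.456,24.456) -> (28.284,21.627), length = 4
  seg 7: (28.284,21.627) -> (31.113,18.799), length = 4
  seg 8: (31.113,18.799) -> (12.113,18.799), length = 19
  seg 9: (12.113,18.799) -> (12.113,21.799), length = 3
Total = 88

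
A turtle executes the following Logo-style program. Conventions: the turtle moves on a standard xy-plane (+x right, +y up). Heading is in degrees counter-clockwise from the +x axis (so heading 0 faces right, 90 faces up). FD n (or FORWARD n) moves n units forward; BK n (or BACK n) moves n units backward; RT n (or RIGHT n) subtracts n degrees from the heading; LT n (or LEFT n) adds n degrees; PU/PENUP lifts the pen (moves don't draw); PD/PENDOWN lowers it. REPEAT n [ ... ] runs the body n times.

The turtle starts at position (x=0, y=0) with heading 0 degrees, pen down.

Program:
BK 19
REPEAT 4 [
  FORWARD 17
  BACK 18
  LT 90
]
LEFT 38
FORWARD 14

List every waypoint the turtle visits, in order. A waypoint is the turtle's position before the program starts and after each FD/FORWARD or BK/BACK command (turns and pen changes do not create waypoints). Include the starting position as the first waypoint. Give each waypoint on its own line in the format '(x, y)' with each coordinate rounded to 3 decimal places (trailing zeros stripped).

Answer: (0, 0)
(-19, 0)
(-2, 0)
(-20, 0)
(-20, 17)
(-20, -1)
(-37, -1)
(-19, -1)
(-19, -18)
(-19, 0)
(-7.968, 8.619)

Derivation:
Executing turtle program step by step:
Start: pos=(0,0), heading=0, pen down
BK 19: (0,0) -> (-19,0) [heading=0, draw]
REPEAT 4 [
  -- iteration 1/4 --
  FD 17: (-19,0) -> (-2,0) [heading=0, draw]
  BK 18: (-2,0) -> (-20,0) [heading=0, draw]
  LT 90: heading 0 -> 90
  -- iteration 2/4 --
  FD 17: (-20,0) -> (-20,17) [heading=90, draw]
  BK 18: (-20,17) -> (-20,-1) [heading=90, draw]
  LT 90: heading 90 -> 180
  -- iteration 3/4 --
  FD 17: (-20,-1) -> (-37,-1) [heading=180, draw]
  BK 18: (-37,-1) -> (-19,-1) [heading=180, draw]
  LT 90: heading 180 -> 270
  -- iteration 4/4 --
  FD 17: (-19,-1) -> (-19,-18) [heading=270, draw]
  BK 18: (-19,-18) -> (-19,0) [heading=270, draw]
  LT 90: heading 270 -> 0
]
LT 38: heading 0 -> 38
FD 14: (-19,0) -> (-7.968,8.619) [heading=38, draw]
Final: pos=(-7.968,8.619), heading=38, 10 segment(s) drawn
Waypoints (11 total):
(0, 0)
(-19, 0)
(-2, 0)
(-20, 0)
(-20, 17)
(-20, -1)
(-37, -1)
(-19, -1)
(-19, -18)
(-19, 0)
(-7.968, 8.619)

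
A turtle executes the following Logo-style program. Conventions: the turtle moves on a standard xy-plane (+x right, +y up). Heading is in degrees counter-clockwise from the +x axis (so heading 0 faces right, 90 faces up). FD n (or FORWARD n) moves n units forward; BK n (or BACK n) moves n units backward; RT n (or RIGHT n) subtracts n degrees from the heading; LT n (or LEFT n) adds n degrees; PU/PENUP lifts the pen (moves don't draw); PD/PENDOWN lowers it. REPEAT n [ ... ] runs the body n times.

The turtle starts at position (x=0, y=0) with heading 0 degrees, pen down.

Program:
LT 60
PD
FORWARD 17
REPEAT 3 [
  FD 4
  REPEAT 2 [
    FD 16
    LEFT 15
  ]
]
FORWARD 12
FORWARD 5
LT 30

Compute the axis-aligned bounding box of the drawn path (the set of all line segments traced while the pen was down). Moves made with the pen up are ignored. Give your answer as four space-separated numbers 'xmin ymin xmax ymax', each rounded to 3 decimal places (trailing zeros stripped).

Executing turtle program step by step:
Start: pos=(0,0), heading=0, pen down
LT 60: heading 0 -> 60
PD: pen down
FD 17: (0,0) -> (8.5,14.722) [heading=60, draw]
REPEAT 3 [
  -- iteration 1/3 --
  FD 4: (8.5,14.722) -> (10.5,18.187) [heading=60, draw]
  REPEAT 2 [
    -- iteration 1/2 --
    FD 16: (10.5,18.187) -> (18.5,32.043) [heading=60, draw]
    LT 15: heading 60 -> 75
    -- iteration 2/2 --
    FD 16: (18.5,32.043) -> (22.641,47.498) [heading=75, draw]
    LT 15: heading 75 -> 90
  ]
  -- iteration 2/3 --
  FD 4: (22.641,47.498) -> (22.641,51.498) [heading=90, draw]
  REPEAT 2 [
    -- iteration 1/2 --
    FD 16: (22.641,51.498) -> (22.641,67.498) [heading=90, draw]
    LT 15: heading 90 -> 105
    -- iteration 2/2 --
    FD 16: (22.641,67.498) -> (18.5,82.953) [heading=105, draw]
    LT 15: heading 105 -> 120
  ]
  -- iteration 3/3 --
  FD 4: (18.5,82.953) -> (16.5,86.417) [heading=120, draw]
  REPEAT 2 [
    -- iteration 1/2 --
    FD 16: (16.5,86.417) -> (8.5,100.273) [heading=120, draw]
    LT 15: heading 120 -> 135
    -- iteration 2/2 --
    FD 16: (8.5,100.273) -> (-2.814,111.587) [heading=135, draw]
    LT 15: heading 135 -> 150
  ]
]
FD 12: (-2.814,111.587) -> (-13.206,117.587) [heading=150, draw]
FD 5: (-13.206,117.587) -> (-17.536,120.087) [heading=150, draw]
LT 30: heading 150 -> 180
Final: pos=(-17.536,120.087), heading=180, 12 segment(s) drawn

Segment endpoints: x in {-17.536, -13.206, -2.814, 0, 8.5, 8.5, 10.5, 16.5, 18.5, 18.5, 22.641}, y in {0, 14.722, 18.187, 32.043, 47.498, 51.498, 67.498, 82.953, 86.417, 100.273, 111.587, 117.587, 120.087}
xmin=-17.536, ymin=0, xmax=22.641, ymax=120.087

Answer: -17.536 0 22.641 120.087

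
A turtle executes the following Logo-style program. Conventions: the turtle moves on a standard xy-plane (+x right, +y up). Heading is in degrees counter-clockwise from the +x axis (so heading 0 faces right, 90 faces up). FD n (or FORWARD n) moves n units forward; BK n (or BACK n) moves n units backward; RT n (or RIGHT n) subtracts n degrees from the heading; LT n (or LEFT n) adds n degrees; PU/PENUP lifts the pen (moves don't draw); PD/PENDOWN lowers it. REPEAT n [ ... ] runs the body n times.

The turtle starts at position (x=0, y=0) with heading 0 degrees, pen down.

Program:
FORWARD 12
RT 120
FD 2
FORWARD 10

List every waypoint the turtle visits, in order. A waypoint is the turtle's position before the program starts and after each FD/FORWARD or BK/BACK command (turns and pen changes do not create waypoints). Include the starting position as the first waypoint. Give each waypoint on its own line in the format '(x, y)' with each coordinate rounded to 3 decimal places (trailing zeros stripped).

Executing turtle program step by step:
Start: pos=(0,0), heading=0, pen down
FD 12: (0,0) -> (12,0) [heading=0, draw]
RT 120: heading 0 -> 240
FD 2: (12,0) -> (11,-1.732) [heading=240, draw]
FD 10: (11,-1.732) -> (6,-10.392) [heading=240, draw]
Final: pos=(6,-10.392), heading=240, 3 segment(s) drawn
Waypoints (4 total):
(0, 0)
(12, 0)
(11, -1.732)
(6, -10.392)

Answer: (0, 0)
(12, 0)
(11, -1.732)
(6, -10.392)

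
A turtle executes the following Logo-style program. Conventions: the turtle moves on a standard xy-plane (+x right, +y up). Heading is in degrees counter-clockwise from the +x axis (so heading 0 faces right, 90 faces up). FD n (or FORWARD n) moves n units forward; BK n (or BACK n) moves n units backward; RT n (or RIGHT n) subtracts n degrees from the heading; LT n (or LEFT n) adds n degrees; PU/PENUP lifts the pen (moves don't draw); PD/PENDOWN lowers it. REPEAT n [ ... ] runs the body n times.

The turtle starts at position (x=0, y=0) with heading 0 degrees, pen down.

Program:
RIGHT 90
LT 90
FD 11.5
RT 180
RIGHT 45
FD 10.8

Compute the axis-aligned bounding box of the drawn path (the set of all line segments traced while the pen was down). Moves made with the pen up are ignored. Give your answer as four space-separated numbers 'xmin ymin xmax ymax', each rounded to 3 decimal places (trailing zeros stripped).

Answer: 0 0 11.5 7.637

Derivation:
Executing turtle program step by step:
Start: pos=(0,0), heading=0, pen down
RT 90: heading 0 -> 270
LT 90: heading 270 -> 0
FD 11.5: (0,0) -> (11.5,0) [heading=0, draw]
RT 180: heading 0 -> 180
RT 45: heading 180 -> 135
FD 10.8: (11.5,0) -> (3.863,7.637) [heading=135, draw]
Final: pos=(3.863,7.637), heading=135, 2 segment(s) drawn

Segment endpoints: x in {0, 3.863, 11.5}, y in {0, 7.637}
xmin=0, ymin=0, xmax=11.5, ymax=7.637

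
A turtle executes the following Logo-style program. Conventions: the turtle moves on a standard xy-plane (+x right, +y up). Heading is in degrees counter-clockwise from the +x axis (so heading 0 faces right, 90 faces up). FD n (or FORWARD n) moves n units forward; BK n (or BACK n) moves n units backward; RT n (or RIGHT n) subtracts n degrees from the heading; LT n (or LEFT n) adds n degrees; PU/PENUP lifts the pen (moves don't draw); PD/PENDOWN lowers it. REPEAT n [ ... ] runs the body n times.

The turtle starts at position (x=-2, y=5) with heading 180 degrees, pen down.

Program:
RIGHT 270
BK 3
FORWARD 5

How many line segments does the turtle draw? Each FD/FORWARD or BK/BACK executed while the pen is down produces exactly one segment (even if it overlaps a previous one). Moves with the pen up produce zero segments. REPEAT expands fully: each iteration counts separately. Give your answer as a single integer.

Executing turtle program step by step:
Start: pos=(-2,5), heading=180, pen down
RT 270: heading 180 -> 270
BK 3: (-2,5) -> (-2,8) [heading=270, draw]
FD 5: (-2,8) -> (-2,3) [heading=270, draw]
Final: pos=(-2,3), heading=270, 2 segment(s) drawn
Segments drawn: 2

Answer: 2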